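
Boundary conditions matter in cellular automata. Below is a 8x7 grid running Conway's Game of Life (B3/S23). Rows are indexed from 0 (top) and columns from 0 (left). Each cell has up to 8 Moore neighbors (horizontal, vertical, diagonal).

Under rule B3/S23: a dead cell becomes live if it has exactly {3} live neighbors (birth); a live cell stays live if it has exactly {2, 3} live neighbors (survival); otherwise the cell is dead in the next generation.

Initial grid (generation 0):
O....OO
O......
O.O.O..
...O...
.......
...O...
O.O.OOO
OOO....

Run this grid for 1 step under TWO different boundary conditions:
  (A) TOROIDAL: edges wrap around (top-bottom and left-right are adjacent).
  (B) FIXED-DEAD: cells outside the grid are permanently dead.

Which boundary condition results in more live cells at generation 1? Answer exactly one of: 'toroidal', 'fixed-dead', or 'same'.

Under TOROIDAL boundary, generation 1:
.......
O....O.
.O.O...
...O...
.......
...OOOO
O.O.OOO
..OOO..
Population = 17

Under FIXED-DEAD boundary, generation 1:
.......
O....O.
.O.O...
...O...
.......
...OOO.
O.O.OO.
O.OO.O.
Population = 16

Comparison: toroidal=17, fixed-dead=16 -> toroidal

Answer: toroidal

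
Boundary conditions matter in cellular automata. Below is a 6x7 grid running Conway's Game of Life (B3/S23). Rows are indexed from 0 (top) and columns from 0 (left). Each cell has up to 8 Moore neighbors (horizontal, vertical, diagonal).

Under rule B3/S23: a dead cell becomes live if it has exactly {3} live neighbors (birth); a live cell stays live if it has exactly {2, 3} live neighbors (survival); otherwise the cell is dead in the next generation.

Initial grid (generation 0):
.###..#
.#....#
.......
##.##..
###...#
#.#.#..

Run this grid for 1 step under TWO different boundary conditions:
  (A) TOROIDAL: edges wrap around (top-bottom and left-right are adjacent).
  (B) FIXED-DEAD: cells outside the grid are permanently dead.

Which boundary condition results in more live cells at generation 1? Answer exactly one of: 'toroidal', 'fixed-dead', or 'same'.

Under TOROIDAL boundary, generation 1:
...#.##
.#.....
.##....
...#..#
....###
.....#.
Population = 12

Under FIXED-DEAD boundary, generation 1:
.##....
.#.....
###....
#..#...
....##.
#.##...
Population = 13

Comparison: toroidal=12, fixed-dead=13 -> fixed-dead

Answer: fixed-dead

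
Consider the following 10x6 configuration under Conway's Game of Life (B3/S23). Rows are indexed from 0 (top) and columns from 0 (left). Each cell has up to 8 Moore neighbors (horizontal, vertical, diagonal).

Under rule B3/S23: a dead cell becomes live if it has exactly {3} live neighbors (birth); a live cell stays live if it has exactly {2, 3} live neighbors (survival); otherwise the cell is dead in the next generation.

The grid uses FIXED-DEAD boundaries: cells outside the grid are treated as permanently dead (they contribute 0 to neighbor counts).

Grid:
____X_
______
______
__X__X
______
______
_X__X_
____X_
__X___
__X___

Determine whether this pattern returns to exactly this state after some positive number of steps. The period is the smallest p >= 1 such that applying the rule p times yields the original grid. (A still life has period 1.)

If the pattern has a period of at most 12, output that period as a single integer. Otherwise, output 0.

Answer: 0

Derivation:
Simulating and comparing each generation to the original:
Gen 0 (original, given above): 8 live cells
Gen 1: 2 live cells, differs from original
Gen 2: 0 live cells, differs from original
Gen 3: 0 live cells, differs from original
Gen 4: 0 live cells, differs from original
Gen 5: 0 live cells, differs from original
Gen 6: 0 live cells, differs from original
Gen 7: 0 live cells, differs from original
Gen 8: 0 live cells, differs from original
Gen 9: 0 live cells, differs from original
Gen 10: 0 live cells, differs from original
Gen 11: 0 live cells, differs from original
Gen 12: 0 live cells, differs from original
No period found within 12 steps.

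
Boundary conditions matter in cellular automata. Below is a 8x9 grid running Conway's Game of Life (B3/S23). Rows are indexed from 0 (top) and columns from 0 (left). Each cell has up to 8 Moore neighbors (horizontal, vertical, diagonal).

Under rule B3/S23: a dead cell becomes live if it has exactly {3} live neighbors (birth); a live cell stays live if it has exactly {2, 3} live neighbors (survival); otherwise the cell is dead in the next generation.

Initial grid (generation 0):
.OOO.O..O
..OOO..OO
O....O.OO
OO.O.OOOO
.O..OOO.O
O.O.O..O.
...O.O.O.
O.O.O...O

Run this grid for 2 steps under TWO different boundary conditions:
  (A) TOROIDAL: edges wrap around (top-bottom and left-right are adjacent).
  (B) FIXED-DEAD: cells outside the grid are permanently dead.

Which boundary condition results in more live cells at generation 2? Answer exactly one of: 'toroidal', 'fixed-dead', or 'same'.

Under TOROIDAL boundary, generation 2:
....OO.OO
....OOO..
.........
.........
O........
O.O....O.
..O..O...
OO..O....
Population = 16

Under FIXED-DEAD boundary, generation 2:
.........
......O..
O........
OO.......
O......OO
.OO......
.OO.OOO.O
...OOOOO.
Population = 20

Comparison: toroidal=16, fixed-dead=20 -> fixed-dead

Answer: fixed-dead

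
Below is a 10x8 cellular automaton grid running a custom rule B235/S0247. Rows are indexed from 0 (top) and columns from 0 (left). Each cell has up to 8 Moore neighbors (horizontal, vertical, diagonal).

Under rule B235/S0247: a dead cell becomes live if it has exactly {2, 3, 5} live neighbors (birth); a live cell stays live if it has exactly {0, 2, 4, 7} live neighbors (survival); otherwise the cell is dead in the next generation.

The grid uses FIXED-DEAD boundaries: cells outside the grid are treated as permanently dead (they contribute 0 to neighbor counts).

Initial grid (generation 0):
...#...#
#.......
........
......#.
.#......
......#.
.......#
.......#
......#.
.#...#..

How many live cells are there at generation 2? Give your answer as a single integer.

Simulating step by step:
Generation 0 (given above): 11 live cells
Generation 1: 18 live cells
...#...#
#.......
........
......#.
.#...###
.......#
......##
......##
.....###
.#....#.
Generation 2: 17 live cells
...#...#
#.......
........
.....#.#
.#...##.
.....#.#
.....###
........
.......#
.#...#.#
Population at generation 2: 17

Answer: 17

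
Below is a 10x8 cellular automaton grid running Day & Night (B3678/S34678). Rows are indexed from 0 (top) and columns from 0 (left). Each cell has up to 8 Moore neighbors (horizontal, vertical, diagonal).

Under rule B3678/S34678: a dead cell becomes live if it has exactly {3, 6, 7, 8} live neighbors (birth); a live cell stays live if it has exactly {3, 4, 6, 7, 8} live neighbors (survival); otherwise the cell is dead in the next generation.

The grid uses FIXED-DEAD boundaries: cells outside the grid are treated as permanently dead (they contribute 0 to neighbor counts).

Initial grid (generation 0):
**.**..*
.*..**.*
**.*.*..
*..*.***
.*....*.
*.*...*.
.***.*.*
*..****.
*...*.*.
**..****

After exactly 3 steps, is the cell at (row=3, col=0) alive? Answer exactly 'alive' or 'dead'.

Answer: alive

Derivation:
Simulating step by step:
Generation 0 (given above): 42 live cells
Generation 1: 36 live cells
..*.***.
.*...*..
**..****
*....**.
***...*.
..**.***
****.*..
...*..**
*....*..
.....**.
Generation 2: 34 live cells
.....*..
****.***
**..*...
***.*...
.****...
.***.**.
.*.*.**.
*....**.
....**.*
........
Generation 3: 32 live cells
.**.*...
***..**.
.**.*.*.
**.***..
.****...
***.***.
**.....*
.......*
.....*..
........

Cell (3,0) at generation 3: 1 -> alive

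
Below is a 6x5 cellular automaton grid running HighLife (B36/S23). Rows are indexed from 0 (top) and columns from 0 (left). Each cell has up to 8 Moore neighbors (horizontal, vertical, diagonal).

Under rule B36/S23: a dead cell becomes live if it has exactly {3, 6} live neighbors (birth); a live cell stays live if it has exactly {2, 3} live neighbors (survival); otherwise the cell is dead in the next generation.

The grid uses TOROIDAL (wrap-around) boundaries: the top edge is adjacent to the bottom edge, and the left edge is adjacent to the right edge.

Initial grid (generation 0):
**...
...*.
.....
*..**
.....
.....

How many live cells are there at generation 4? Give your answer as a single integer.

Answer: 0

Derivation:
Simulating step by step:
Generation 0 (given above): 6 live cells
Generation 1: 3 live cells
.....
.....
...*.
....*
....*
.....
Generation 2: 2 live cells
.....
.....
.....
...**
.....
.....
Generation 3: 0 live cells
.....
.....
.....
.....
.....
.....
Generation 4: 0 live cells
.....
.....
.....
.....
.....
.....
Population at generation 4: 0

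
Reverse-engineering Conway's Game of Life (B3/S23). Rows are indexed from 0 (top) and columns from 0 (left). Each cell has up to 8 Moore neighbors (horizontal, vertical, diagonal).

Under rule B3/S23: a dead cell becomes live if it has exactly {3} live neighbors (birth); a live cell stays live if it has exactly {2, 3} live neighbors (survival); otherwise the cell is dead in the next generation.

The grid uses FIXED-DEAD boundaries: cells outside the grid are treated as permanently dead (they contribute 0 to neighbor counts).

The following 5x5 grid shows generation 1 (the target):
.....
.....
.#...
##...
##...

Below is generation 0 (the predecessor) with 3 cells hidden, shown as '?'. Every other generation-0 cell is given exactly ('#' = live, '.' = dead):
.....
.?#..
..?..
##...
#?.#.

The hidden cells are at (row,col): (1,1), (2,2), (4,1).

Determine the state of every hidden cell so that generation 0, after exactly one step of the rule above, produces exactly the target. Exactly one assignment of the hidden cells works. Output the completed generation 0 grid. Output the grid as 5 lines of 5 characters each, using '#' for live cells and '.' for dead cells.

Answer: .....
..#..
.....
##...
#..#.

Derivation:
Hidden generation-0 cells (in order): (1,1), (2,2), (4,1).
A hidden cell only influences target cells in its own 3x3 neighborhood. Try each of the 2^3 = 8 assignments, step the completed generation 0 forward once under B3/S23, and compare with the target:
  (1,1)=. (2,2)=. (4,1)=. -> step reproduces the target at every cell -> ACCEPT
  (1,1)=. (2,2)=. (4,1)=# -> step gives (3,2)='#' but target has '.' -> reject
  (1,1)=. (2,2)=# (4,1)=. -> step gives (2,1)='.' but target has '#' -> reject
  (1,1)=. (2,2)=# (4,1)=# -> step gives (2,1)='.' but target has '#' -> reject
  (1,1)=# (2,2)=. (4,1)=. -> step gives (2,0)='#' but target has '.' -> reject
  (1,1)=# (2,2)=. (4,1)=# -> step gives (2,0)='#' but target has '.' -> reject
  (1,1)=# (2,2)=# (4,1)=. -> step gives (1,1)='#' but target has '.' -> reject
  (1,1)=# (2,2)=# (4,1)=# -> step gives (1,1)='#' but target has '.' -> reject
Unique solution: (1,1)=dead, (2,2)=dead, (4,1)=dead.
Check: live-neighbor counts of every cell in the completed generation 0:
01110
01010
23210
22211
23201
Applying B3/S23 to generation 0 with these counts gives:
.....
.....
.#...
##...
##...
which matches the target exactly.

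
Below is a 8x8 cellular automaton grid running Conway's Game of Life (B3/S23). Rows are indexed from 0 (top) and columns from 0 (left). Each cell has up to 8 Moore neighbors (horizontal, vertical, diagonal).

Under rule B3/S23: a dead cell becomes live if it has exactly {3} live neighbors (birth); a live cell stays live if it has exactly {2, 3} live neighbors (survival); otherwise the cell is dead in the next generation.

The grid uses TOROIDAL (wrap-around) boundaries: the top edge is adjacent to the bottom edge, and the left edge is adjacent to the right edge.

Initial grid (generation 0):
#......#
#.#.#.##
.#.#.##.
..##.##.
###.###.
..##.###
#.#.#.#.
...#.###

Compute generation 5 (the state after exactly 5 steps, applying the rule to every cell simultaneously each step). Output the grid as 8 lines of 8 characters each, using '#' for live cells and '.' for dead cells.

Simulating step by step:
Generation 0 (given above): 34 live cells
Generation 1: 17 live cells
.#.##...
..###...
##......
#.......
#.......
........
###.....
.#.###..
Generation 2: 16 live cells
.#......
#...#...
####....
#......#
........
#.......
#####...
.....#..
Generation 3: 20 live cells
........
#..#....
..##....
#.#....#
#......#
#.##....
#####...
#..##...
Generation 4: 19 live cells
...##...
..##....
#.##...#
#.##...#
..##....
....#...
#......#
#...#...
Generation 5: 19 live cells
(generation 5 grid is the final answer)

Answer: ..#.#...
.#......
#...#..#
#...#..#
.##.#...
...#....
#......#
#..##..#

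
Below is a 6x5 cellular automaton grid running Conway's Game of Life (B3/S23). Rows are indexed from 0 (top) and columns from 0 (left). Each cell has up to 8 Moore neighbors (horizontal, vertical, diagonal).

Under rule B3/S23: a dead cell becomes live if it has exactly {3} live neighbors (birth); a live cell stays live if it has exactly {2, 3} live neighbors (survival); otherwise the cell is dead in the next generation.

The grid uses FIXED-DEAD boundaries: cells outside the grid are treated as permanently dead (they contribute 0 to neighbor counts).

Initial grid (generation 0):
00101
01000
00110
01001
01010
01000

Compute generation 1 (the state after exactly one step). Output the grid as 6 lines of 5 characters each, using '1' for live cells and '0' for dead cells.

Simulating step by step:
Generation 0 (given above): 10 live cells
Generation 1: 9 live cells
(generation 1 grid is the final answer)

Answer: 00000
01000
01110
01001
11000
00100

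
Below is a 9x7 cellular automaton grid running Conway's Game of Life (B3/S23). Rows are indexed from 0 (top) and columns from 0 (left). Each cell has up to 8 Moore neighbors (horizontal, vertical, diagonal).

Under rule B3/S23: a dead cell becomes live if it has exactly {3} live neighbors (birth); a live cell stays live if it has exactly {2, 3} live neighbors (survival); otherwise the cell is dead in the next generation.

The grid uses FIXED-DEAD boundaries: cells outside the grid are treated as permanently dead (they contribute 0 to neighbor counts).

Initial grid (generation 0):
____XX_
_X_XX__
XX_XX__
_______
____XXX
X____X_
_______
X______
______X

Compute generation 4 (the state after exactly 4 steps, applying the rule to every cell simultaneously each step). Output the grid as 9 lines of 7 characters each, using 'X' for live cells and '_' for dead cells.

Simulating step by step:
Generation 0 (given above): 16 live cells
Generation 1: 16 live cells
___XXX_
XX_____
XX_XX__
___X___
____XXX
____XXX
_______
_______
_______
Generation 2: 15 live cells
____X__
XX___X_
XX_XX__
__XX___
___X__X
____X_X
_____X_
_______
_______
Generation 3: 16 live cells
_______
XXXX_X_
X__XX__
_X_____
__XXXX_
____X_X
_____X_
_______
_______
Generation 4: 17 live cells
(generation 4 grid is the final answer)

Answer: _XX____
XXXX___
X__XX__
_X___X_
__XXXX_
______X
_____X_
_______
_______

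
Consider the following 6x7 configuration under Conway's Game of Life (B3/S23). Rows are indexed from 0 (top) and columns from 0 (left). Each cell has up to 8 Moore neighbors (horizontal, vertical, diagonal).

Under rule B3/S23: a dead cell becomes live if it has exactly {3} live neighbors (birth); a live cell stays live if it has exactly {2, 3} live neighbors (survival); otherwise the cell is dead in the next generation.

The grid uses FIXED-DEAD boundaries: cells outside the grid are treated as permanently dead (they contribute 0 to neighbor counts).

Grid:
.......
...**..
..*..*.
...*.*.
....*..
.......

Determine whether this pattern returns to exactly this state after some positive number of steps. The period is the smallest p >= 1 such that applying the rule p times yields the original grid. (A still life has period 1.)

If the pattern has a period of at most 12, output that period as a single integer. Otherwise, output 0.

Simulating and comparing each generation to the original:
Gen 0 (original, given above): 7 live cells
Gen 1: 7 live cells, MATCHES original -> period = 1

Answer: 1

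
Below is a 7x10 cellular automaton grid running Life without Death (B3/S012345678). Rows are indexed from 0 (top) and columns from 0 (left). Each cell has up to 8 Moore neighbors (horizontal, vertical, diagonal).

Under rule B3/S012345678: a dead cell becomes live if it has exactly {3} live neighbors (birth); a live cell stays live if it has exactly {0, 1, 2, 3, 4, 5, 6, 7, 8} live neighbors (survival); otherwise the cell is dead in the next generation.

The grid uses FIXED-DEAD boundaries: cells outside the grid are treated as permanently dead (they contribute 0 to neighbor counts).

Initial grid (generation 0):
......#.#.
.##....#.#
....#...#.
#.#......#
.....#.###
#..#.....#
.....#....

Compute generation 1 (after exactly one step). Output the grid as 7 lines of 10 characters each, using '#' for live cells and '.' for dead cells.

Simulating step by step:
Generation 0 (given above): 19 live cells
Generation 1: 27 live cells
(generation 1 grid is the final answer)

Answer: ......###.
.##....#.#
..###...##
#.#....#.#
.#...#.###
#..##.#..#
.....#....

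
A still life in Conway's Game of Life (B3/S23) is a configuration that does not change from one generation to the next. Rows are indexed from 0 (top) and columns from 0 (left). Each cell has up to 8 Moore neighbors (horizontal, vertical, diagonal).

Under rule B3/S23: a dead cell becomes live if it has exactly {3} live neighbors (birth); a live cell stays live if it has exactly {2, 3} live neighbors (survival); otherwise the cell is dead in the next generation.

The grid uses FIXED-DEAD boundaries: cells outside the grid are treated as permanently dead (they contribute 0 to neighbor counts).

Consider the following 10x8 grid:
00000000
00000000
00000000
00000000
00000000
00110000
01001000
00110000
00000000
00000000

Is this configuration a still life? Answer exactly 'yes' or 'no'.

Answer: yes

Derivation:
Compute generation 1 and compare to generation 0 (given above):
Generation 1:
00000000
00000000
00000000
00000000
00000000
00110000
01001000
00110000
00000000
00000000
The grids are IDENTICAL -> still life.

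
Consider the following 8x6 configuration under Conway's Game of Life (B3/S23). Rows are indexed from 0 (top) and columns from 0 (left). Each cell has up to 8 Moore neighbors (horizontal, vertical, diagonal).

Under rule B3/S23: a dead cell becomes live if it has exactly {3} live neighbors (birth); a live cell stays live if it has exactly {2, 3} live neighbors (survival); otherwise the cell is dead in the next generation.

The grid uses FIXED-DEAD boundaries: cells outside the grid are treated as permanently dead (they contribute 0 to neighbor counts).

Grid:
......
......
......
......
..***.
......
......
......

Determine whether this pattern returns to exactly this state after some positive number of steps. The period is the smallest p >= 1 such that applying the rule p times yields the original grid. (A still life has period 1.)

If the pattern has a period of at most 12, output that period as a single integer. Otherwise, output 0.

Simulating and comparing each generation to the original:
Gen 0 (original, given above): 3 live cells
Gen 1: 3 live cells, differs from original
Gen 2: 3 live cells, MATCHES original -> period = 2

Answer: 2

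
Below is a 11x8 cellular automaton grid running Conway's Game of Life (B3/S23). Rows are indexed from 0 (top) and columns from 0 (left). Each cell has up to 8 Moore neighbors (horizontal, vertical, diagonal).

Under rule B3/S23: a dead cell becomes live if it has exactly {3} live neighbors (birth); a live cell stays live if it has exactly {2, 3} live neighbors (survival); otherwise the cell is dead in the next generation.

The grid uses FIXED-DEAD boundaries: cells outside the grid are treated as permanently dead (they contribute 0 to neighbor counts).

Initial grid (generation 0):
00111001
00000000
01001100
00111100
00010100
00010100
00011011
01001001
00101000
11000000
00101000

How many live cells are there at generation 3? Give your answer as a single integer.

Simulating step by step:
Generation 0 (given above): 28 live cells
Generation 1: 26 live cells
00010000
00100100
00100100
00100010
00000110
00110100
00110011
00101011
10110000
01100000
01000000
Generation 2: 28 live cells
00000000
00111000
01110110
00000010
00111110
00110101
01000001
00001111
00000000
10010000
01100000
Generation 3: 27 live cells
00010000
01001100
01000110
01000001
00100001
01000101
00110001
00000111
00001110
01100000
01100000
Population at generation 3: 27

Answer: 27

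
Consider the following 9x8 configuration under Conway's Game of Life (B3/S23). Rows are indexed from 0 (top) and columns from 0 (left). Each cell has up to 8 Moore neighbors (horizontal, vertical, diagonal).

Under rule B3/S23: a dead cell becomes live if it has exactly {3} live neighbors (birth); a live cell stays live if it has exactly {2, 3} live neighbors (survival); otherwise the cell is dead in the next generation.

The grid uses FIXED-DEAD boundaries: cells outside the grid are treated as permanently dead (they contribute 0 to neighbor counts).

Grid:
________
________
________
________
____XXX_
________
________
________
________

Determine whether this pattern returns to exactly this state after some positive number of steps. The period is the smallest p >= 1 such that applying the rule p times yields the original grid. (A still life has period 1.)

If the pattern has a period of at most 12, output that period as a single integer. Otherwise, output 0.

Answer: 2

Derivation:
Simulating and comparing each generation to the original:
Gen 0 (original, given above): 3 live cells
Gen 1: 3 live cells, differs from original
Gen 2: 3 live cells, MATCHES original -> period = 2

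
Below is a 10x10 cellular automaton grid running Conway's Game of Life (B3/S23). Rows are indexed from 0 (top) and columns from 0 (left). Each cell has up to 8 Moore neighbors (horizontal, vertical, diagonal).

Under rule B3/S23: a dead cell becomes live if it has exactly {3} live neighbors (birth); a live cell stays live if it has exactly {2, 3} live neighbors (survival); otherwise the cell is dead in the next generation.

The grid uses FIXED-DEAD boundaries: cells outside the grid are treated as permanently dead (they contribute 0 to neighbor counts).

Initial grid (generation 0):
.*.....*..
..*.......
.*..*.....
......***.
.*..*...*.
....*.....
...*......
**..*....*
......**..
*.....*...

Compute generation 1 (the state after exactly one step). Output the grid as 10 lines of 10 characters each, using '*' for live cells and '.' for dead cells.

Simulating step by step:
Generation 0 (given above): 21 live cells
Generation 1: 19 live cells
(generation 1 grid is the final answer)

Answer: ..........
.**.......
.......*..
.....*.**.
.....*..*.
...**.....
...**.....
..........
**...***..
......**..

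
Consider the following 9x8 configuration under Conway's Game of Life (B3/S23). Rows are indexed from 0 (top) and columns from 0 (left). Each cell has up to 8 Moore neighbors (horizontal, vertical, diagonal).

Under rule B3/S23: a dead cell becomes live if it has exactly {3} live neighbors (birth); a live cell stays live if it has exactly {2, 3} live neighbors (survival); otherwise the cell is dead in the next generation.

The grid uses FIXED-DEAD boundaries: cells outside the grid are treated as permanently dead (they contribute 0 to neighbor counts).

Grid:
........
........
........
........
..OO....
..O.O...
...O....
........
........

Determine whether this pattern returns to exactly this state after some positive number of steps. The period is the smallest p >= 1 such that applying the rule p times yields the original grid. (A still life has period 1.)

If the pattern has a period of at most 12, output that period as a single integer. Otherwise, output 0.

Answer: 1

Derivation:
Simulating and comparing each generation to the original:
Gen 0 (original, given above): 5 live cells
Gen 1: 5 live cells, MATCHES original -> period = 1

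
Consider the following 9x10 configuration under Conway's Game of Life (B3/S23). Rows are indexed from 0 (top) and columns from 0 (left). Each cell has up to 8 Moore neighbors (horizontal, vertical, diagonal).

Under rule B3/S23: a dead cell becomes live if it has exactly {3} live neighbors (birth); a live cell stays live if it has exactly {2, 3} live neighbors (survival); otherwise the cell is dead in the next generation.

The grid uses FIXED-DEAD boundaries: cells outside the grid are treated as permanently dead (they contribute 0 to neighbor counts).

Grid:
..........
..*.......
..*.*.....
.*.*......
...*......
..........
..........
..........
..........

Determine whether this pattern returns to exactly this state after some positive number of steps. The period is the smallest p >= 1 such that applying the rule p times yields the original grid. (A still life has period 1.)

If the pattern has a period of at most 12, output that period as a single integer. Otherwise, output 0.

Answer: 2

Derivation:
Simulating and comparing each generation to the original:
Gen 0 (original, given above): 6 live cells
Gen 1: 6 live cells, differs from original
Gen 2: 6 live cells, MATCHES original -> period = 2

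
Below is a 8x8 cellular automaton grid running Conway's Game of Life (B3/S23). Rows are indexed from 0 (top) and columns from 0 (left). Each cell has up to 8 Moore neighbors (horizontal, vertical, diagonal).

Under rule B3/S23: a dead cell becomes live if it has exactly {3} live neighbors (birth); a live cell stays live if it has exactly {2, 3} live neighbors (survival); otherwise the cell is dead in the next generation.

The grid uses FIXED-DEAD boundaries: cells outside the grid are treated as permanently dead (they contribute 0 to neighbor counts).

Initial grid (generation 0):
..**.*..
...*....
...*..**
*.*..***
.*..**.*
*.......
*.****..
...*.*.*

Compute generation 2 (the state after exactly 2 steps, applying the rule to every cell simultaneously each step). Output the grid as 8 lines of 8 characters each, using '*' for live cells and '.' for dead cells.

Answer: ..***...
......*.
.*...**.
*.......
*...***.
*......*
.......*
.*.*.**.

Derivation:
Simulating step by step:
Generation 0 (given above): 25 live cells
Generation 1: 30 live cells
..***...
...*..*.
..****.*
.***....
**..**.*
*.*...*.
.***.**.
..**.**.
Generation 2: 19 live cells
(generation 2 grid is the final answer)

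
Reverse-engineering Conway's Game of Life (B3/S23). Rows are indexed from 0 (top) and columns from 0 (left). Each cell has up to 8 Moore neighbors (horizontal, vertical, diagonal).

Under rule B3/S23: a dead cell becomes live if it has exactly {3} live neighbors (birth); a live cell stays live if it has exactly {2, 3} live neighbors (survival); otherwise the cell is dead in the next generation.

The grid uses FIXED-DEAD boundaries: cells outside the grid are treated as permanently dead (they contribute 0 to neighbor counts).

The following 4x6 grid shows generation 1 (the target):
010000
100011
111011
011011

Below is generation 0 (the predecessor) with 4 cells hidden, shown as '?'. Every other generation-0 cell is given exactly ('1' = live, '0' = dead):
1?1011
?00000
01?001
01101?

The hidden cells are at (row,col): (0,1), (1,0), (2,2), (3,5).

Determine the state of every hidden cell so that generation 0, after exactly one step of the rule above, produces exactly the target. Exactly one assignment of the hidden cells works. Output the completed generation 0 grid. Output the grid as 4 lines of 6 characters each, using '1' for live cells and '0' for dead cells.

Answer: 101011
100000
010001
011011

Derivation:
Hidden generation-0 cells (in order): (0,1), (1,0), (2,2), (3,5).
A hidden cell only influences target cells in its own 3x3 neighborhood. Try each of the 2^4 = 16 assignments, step the completed generation 0 forward once under B3/S23, and compare with the target:
  (0,1)=0 (1,0)=0 (2,2)=0 (3,5)=0 -> step gives (0,1)='0' but target has '1' -> reject
  (0,1)=0 (1,0)=0 (2,2)=0 (3,5)=1 -> step gives (0,1)='0' but target has '1' -> reject
  (0,1)=0 (1,0)=0 (2,2)=1 (3,5)=0 -> step gives (0,1)='0' but target has '1' -> reject
  (0,1)=0 (1,0)=0 (2,2)=1 (3,5)=1 -> step gives (0,1)='0' but target has '1' -> reject
  (0,1)=0 (1,0)=1 (2,2)=0 (3,5)=0 -> step gives (2,4)='0' but target has '1' -> reject
  (0,1)=0 (1,0)=1 (2,2)=0 (3,5)=1 -> step reproduces the target at every cell -> ACCEPT
  (0,1)=0 (1,0)=1 (2,2)=1 (3,5)=0 -> step gives (1,2)='1' but target has '0' -> reject
  (0,1)=0 (1,0)=1 (2,2)=1 (3,5)=1 -> step gives (1,2)='1' but target has '0' -> reject
  (0,1)=1 (1,0)=0 (2,2)=0 (3,5)=0 -> step gives (1,2)='1' but target has '0' -> reject
  (0,1)=1 (1,0)=0 (2,2)=0 (3,5)=1 -> step gives (1,2)='1' but target has '0' -> reject
  (0,1)=1 (1,0)=0 (2,2)=1 (3,5)=0 -> step gives (1,3)='1' but target has '0' -> reject
  (0,1)=1 (1,0)=0 (2,2)=1 (3,5)=1 -> step gives (1,3)='1' but target has '0' -> reject
  (0,1)=1 (1,0)=1 (2,2)=0 (3,5)=0 -> step gives (0,0)='1' but target has '0' -> reject
  (0,1)=1 (1,0)=1 (2,2)=0 (3,5)=1 -> step gives (0,0)='1' but target has '0' -> reject
  (0,1)=1 (1,0)=1 (2,2)=1 (3,5)=0 -> step gives (0,0)='1' but target has '0' -> reject
  (0,1)=1 (1,0)=1 (2,2)=1 (3,5)=1 -> step gives (0,0)='1' but target has '0' -> reject
Unique solution: (0,1)=dead, (1,0)=live, (2,2)=dead, (3,5)=live.
Check: live-neighbor counts of every cell in the completed generation 0:
130211
242233
333232
222222
Applying B3/S23 to generation 0 with these counts gives:
010000
100011
111011
011011
which matches the target exactly.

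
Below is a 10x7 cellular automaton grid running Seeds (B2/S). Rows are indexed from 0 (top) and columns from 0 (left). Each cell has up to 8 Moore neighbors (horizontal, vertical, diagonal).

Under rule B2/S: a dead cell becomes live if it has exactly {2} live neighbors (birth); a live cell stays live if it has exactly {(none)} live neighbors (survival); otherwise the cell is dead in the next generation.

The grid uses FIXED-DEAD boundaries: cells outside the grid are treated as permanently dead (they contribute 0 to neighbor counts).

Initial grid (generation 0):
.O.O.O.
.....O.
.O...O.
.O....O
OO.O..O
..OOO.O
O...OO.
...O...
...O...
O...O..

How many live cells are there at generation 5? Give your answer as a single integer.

Answer: 10

Derivation:
Simulating step by step:
Generation 0 (given above): 23 live cells
Generation 1: 14 live cells
..O...O
OO.....
O.O.O..
....O..
.......
.......
.O....O
..O..O.
..O....
...O...
Generation 2: 12 live cells
O......
.....O.
.....O.
.O...O.
.......
.......
..O..O.
...O..O
.O..O..
..O....
Generation 3: 11 live cells
.......
....O.O
.......
....O.O
.......
.......
...OO.O
.O.....
.....O.
.O.O...
Generation 4: 20 live cells
.....O.
.....O.
...OO.O
.....O.
.....O.
...OOO.
..O..O.
..OO..O
OO..O..
..O.O..
Generation 5: 10 live cells
....O.O
...O...
.......
...O...
...O...
..O....
.O.....
O......
.......
O....O.
Population at generation 5: 10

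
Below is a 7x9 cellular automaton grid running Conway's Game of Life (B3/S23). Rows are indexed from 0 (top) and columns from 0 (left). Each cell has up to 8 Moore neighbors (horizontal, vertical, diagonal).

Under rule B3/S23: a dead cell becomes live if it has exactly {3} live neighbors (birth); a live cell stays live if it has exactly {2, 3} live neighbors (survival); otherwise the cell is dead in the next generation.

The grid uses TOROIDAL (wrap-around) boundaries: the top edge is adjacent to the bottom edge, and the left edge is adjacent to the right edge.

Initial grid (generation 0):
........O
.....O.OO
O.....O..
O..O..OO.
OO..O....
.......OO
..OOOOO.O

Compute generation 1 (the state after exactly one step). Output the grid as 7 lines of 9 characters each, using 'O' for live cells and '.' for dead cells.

Simulating step by step:
Generation 0 (given above): 21 live cells
Generation 1: 27 live cells
(generation 1 grid is the final answer)

Answer: O..O....O
O.....OOO
O....O...
O....OOO.
OO....O..
.OO...OOO
O..OOOO.O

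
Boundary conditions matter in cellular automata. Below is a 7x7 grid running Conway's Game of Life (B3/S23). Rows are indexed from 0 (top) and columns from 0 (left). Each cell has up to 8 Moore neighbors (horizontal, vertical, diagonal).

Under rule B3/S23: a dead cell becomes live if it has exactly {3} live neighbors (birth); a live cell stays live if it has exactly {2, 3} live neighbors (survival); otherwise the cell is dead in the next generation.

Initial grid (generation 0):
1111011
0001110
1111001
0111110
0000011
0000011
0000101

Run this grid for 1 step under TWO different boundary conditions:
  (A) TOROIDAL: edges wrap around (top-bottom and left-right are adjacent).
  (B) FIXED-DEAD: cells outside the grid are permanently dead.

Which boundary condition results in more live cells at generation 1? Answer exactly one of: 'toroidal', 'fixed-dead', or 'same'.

Answer: toroidal

Derivation:
Under TOROIDAL boundary, generation 1:
1110000
0000000
1000001
0000000
1011000
1000100
0111100
Population = 14

Under FIXED-DEAD boundary, generation 1:
0111011
0000000
1000001
1000000
0011000
0000100
0000001
Population = 12

Comparison: toroidal=14, fixed-dead=12 -> toroidal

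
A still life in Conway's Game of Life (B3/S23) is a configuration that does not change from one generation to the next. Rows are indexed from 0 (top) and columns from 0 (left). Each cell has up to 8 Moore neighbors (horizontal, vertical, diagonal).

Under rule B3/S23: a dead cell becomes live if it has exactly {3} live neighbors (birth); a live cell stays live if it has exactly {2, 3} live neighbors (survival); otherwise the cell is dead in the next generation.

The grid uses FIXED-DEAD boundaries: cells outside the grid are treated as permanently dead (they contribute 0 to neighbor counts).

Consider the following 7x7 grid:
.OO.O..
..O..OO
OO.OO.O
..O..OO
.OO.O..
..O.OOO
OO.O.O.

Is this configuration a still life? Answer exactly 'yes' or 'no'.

Compute generation 1 and compare to generation 0 (given above):
Generation 1:
.OOO.O.
O.....O
.O.OO..
O.....O
.OO.O..
O.....O
.OOO.OO
Cell (0,3) differs: gen0=0 vs gen1=1 -> NOT a still life.

Answer: no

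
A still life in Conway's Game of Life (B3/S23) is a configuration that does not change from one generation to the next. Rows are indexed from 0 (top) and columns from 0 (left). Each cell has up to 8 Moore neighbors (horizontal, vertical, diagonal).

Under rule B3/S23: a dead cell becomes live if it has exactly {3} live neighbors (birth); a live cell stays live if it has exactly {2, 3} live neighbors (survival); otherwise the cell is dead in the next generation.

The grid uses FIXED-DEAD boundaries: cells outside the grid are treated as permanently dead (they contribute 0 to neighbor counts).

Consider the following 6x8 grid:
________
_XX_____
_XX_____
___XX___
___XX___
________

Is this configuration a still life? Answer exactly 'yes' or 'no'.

Compute generation 1 and compare to generation 0 (given above):
Generation 1:
________
_XX_____
_X______
____X___
___XX___
________
Cell (2,2) differs: gen0=1 vs gen1=0 -> NOT a still life.

Answer: no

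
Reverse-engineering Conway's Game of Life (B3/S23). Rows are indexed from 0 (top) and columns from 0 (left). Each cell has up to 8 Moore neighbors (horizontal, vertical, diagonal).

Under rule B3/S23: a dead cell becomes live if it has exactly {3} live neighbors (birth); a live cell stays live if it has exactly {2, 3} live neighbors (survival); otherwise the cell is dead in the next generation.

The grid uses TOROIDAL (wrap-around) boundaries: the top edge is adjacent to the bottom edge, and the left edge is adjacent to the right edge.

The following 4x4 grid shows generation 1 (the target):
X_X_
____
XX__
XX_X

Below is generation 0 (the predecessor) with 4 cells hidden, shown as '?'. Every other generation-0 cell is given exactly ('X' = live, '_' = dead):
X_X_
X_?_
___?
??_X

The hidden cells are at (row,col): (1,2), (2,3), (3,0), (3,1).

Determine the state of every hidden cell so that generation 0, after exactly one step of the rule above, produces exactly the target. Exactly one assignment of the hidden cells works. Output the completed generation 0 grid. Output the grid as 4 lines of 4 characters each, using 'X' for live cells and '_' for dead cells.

Answer: X_X_
X_X_
____
X__X

Derivation:
Hidden generation-0 cells (in order): (1,2), (2,3), (3,0), (3,1).
A hidden cell only influences target cells in its own 3x3 neighborhood. Try each of the 2^4 = 16 assignments, step the completed generation 0 forward once under B3/S23, and compare with the target:
  (1,2)=_ (2,3)=_ (3,0)=_ (3,1)=_ -> step gives (0,1)='X' but target has '_' -> reject
  (1,2)=_ (2,3)=_ (3,0)=_ (3,1)=X -> step gives (1,1)='X' but target has '_' -> reject
  (1,2)=_ (2,3)=_ (3,0)=X (3,1)=_ -> step gives (0,2)='_' but target has 'X' -> reject
  (1,2)=_ (2,3)=_ (3,0)=X (3,1)=X -> step gives (0,0)='_' but target has 'X' -> reject
  (1,2)=_ (2,3)=X (3,0)=_ (3,1)=_ -> step gives (0,1)='X' but target has '_' -> reject
  (1,2)=_ (2,3)=X (3,0)=_ (3,1)=X -> step gives (1,0)='X' but target has '_' -> reject
  (1,2)=_ (2,3)=X (3,0)=X (3,1)=_ -> step gives (0,2)='_' but target has 'X' -> reject
  (1,2)=_ (2,3)=X (3,0)=X (3,1)=X -> step gives (0,0)='_' but target has 'X' -> reject
  (1,2)=X (2,3)=_ (3,0)=_ (3,1)=_ -> step gives (2,0)='_' but target has 'X' -> reject
  (1,2)=X (2,3)=_ (3,0)=_ (3,1)=X -> step gives (2,2)='X' but target has '_' -> reject
  (1,2)=X (2,3)=_ (3,0)=X (3,1)=_ -> step reproduces the target at every cell -> ACCEPT
  (1,2)=X (2,3)=_ (3,0)=X (3,1)=X -> step gives (0,0)='_' but target has 'X' -> reject
  (1,2)=X (2,3)=X (3,0)=_ (3,1)=_ -> step gives (1,0)='X' but target has '_' -> reject
  (1,2)=X (2,3)=X (3,0)=_ (3,1)=X -> step gives (1,0)='X' but target has '_' -> reject
  (1,2)=X (2,3)=X (3,0)=X (3,1)=_ -> step gives (1,0)='X' but target has '_' -> reject
  (1,2)=X (2,3)=X (3,0)=X (3,1)=X -> step gives (0,0)='_' but target has 'X' -> reject
Unique solution: (1,2)=live, (2,3)=dead, (3,0)=live, (3,1)=dead.
Check: live-neighbor counts of every cell in the completed generation 0:
3526
1414
3324
2323
Applying B3/S23 to generation 0 with these counts gives:
X_X_
____
XX__
XX_X
which matches the target exactly.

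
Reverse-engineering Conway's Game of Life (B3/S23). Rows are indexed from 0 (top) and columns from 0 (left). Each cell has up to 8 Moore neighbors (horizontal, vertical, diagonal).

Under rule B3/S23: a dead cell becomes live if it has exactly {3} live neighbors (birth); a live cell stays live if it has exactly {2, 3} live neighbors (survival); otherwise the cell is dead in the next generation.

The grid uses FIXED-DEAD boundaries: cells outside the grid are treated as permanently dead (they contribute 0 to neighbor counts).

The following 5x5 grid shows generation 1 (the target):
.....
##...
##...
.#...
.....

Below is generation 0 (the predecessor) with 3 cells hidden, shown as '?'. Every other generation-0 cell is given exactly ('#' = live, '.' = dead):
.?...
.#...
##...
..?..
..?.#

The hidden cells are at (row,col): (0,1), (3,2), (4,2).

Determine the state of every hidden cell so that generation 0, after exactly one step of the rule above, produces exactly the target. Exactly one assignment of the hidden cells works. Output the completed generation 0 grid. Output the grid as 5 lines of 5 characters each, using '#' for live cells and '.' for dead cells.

Hidden generation-0 cells (in order): (0,1), (3,2), (4,2).
A hidden cell only influences target cells in its own 3x3 neighborhood. Try each of the 2^3 = 8 assignments, step the completed generation 0 forward once under B3/S23, and compare with the target:
  (0,1)=. (3,2)=. (4,2)=. -> step gives (3,1)='.' but target has '#' -> reject
  (0,1)=. (3,2)=. (4,2)=# -> step reproduces the target at every cell -> ACCEPT
  (0,1)=. (3,2)=# (4,2)=. -> step gives (2,2)='#' but target has '.' -> reject
  (0,1)=. (3,2)=# (4,2)=# -> step gives (2,2)='#' but target has '.' -> reject
  (0,1)=# (3,2)=. (4,2)=. -> step gives (1,0)='.' but target has '#' -> reject
  (0,1)=# (3,2)=. (4,2)=# -> step gives (1,0)='.' but target has '#' -> reject
  (0,1)=# (3,2)=# (4,2)=. -> step gives (1,0)='.' but target has '#' -> reject
  (0,1)=# (3,2)=# (4,2)=# -> step gives (1,0)='.' but target has '#' -> reject
Unique solution: (0,1)=dead, (3,2)=dead, (4,2)=live.
Check: live-neighbor counts of every cell in the completed generation 0:
11100
32200
22200
23221
01020
Applying B3/S23 to generation 0 with these counts gives:
.....
##...
##...
.#...
.....
which matches the target exactly.

Answer: .....
.#...
##...
.....
..#.#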